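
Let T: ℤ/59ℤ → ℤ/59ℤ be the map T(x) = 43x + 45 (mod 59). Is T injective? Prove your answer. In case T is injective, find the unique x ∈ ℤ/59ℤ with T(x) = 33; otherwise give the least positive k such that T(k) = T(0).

45

Suppose T(x_1) = T(x_2) in ℤ/59ℤ. Then 43x_1 + 45 ≡ 43x_2 + 45 (mod 59), thus 43(x_1 − x_2) ≡ 0 (mod 59).
Since gcd(43, 59) = 1, 43 is invertible modulo 59, thus x_1 − x_2 ≡ 0 (mod 59), i.e. x_1 = x_2.
Thus T is injective.
We now compute 43⁻¹ mod 59 explicitly. Euclid's algorithm: 59 = 1·43 + 16, 43 = 2·16 + 11, 16 = 1·11 + 5, 11 = 2·5 + 1; back-substituting gives 1 = 11·43 − 8·59, so 43⁻¹ ≡ 11 (mod 59).
Since T is injective, we find T⁻¹(33): we need 43x ≡ 33 − 45 ≡ 47 (mod 59). Using 43⁻¹ = 11: x ≡ 11·47 = 517 = 8·59 + 45, so x = 45.
Check: T(45) = 43·45 + 45 = 1980 = 33·59 + 33 ≡ 33 (mod 59).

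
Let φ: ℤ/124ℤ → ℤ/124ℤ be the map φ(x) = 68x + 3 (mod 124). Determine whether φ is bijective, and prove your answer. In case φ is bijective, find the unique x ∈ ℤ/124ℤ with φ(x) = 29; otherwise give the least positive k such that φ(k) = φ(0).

31

We have gcd(68, 124) = 4 > 1. Taking u = 0 and v = 31: φ(0) = 3 and φ(31) = 68·31 + 3 = 2111 ≡ 3 (mod 124).
So φ(0) = φ(31) while 0 ≠ 31, thus φ is not injective, hence not bijective.
Since φ is not bijective, we find the least positive k with φ(k) = φ(0): this means 68k ≡ 0 (mod 124), i.e. 124 ∣ 68k. Since gcd(68, 124) = 4, dividing through by 4 this holds exactly when 31 ∣ 17k, and as gcd(17, 31) = 1, exactly when 31 ∣ k.
The smallest positive such k is 31.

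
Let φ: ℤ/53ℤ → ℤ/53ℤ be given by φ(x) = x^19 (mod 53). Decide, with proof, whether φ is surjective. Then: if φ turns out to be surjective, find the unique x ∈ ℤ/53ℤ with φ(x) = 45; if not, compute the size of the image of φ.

22

Since 53 is prime, the nonzero elements of ℤ/53ℤ form a cyclic group of order 52.
As gcd(19, 52) = 1, raising to the 19th power is a bijection on this group: if a^19 ≡ b^19 then (ab^{−1})^19 = 1, and the only element of order dividing gcd(19, 52) = 1 is 1, so a = b.
With φ(0) = 0 this makes φ injective on all of ℤ/53ℤ, hence bijective (finite equal-size domain and codomain). In particular φ is surjective.
Since φ is surjective, we find the preimage of 45. The inverse of x ↦ x^19 on (ℤ/53ℤ)^× is x ↦ x^11, because 19·11 = 209 = 4·52 + 1 ≡ 1 (mod 52) and x^{52} = 1 for x ≠ 0 (Fermat). So φ⁻¹(45) = 45^11 mod 53.
Repeated squaring mod 53: 45^1 ≡ 45, 45^2 ≡ 45² = 2025 ≡ 11, 45^4 ≡ 11² = 121 ≡ 15, 45^8 ≡ 15² = 225 ≡ 13. Since 11 = 8 + 2 + 1, 45^11 ≡ 13·11·45: 13·11 = 143 ≡ 37, then 37·45 = 1665 ≡ 22. So 45^11 ≡ 22 (mod 53).
Hence φ⁻¹(45) = 22.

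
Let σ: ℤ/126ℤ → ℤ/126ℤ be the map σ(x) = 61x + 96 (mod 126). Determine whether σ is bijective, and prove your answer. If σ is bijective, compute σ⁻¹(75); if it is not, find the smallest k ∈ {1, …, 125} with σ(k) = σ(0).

By definition, σ is injective when σ(x_1) = σ(x_2) forces x_1 = x_2.
If σ(x_1) = σ(x_2), then 61x_1 ≡ 61x_2 (mod 126). Because gcd(61, 126) = 1, we may cancel 61 to get x_1 ≡ x_2 (mod 126).
We now compute 61⁻¹ mod 126 explicitly. Euclid's algorithm: 126 = 2·61 + 4, 61 = 15·4 + 1; back-substituting gives 1 = 31·61 − 15·126, so 61⁻¹ ≡ 31 (mod 126).
Then y ↦ 31(y − 96) is a two-sided inverse to σ, so every y ∈ ℤ/126ℤ has a preimage.
Hence σ is bijective.
Since σ is bijective, we find σ⁻¹(75): we need 61x ≡ 75 − 96 ≡ 105 (mod 126). Using 61⁻¹ = 31: x ≡ 31·105 = 3255 = 25·126 + 105, so x = 105.
Check: σ(105) = 61·105 + 96 = 6501 = 51·126 + 75 ≡ 75 (mod 126).

105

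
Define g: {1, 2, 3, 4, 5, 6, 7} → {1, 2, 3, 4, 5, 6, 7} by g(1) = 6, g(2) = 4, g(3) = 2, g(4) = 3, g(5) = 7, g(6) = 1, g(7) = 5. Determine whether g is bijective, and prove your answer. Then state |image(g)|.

7

The values 6, 4, 2, 3, 7, 1, 5 are a permutation of {1, 2, 3, 4, 5, 6, 7}: each element appears exactly once.
So g is injective and surjective, hence bijective.
The image of g is {1, 2, 3, 4, 5, 6, 7}, which has 7 elements.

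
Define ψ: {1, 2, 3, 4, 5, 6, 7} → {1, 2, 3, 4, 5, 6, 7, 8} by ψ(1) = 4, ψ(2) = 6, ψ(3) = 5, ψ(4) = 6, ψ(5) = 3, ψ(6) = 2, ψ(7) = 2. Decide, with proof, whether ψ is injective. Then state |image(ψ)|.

5

ψ(2) = 6 = ψ(4) with 2 ≠ 4, so ψ is not injective.
The image of ψ is {2, 3, 4, 5, 6}, which has 5 elements.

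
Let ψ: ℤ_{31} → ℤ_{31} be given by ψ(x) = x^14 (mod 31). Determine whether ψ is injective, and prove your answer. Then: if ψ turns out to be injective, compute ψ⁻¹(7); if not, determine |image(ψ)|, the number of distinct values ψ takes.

ψ(15): Repeated squaring mod 31: 15^1 ≡ 15, 15^2 ≡ 15² = 225 ≡ 8, 15^4 ≡ 8² = 64 ≡ 2, 15^8 ≡ 2² = 4. Since 14 = 8 + 4 + 2, 15^14 ≡ 4·2·8: 4·2 = 8, then 8·8 = 64 ≡ 2. So 15^14 ≡ 2 (mod 31).
ψ(16): Repeated squaring mod 31: 16^1 ≡ 16, 16^2 ≡ 16² = 256 ≡ 8, 16^4 ≡ 8² = 64 ≡ 2, 16^8 ≡ 2² = 4. Since 14 = 8 + 4 + 2, 16^14 ≡ 4·2·8: 4·2 = 8, then 8·8 = 64 ≡ 2. So 16^14 ≡ 2 (mod 31).
So ψ(15) = ψ(16) = 2 while 15 ≠ 16, hence ψ is not injective.
Since ψ is not injective, we determine |image(ψ)|. Computing x^14 mod 31 for each x (by repeated squaring, reducing mod 31 at every step), the values ψ(0), ψ(1), …, ψ(30) are: 0, 1, 16, 10, 8, 25, 5, 9, 4, 7, 28, 14, 18, 19, 20, 2, 2, 20, 19, 18, 14, 28, 7, 4, 9, 5, 25, 8, 10, 16, 1.
The distinct values are {0, 1, 2, 4, 5, 7, 8, 9, 10, 14, 16, 18, 19, 20, 25, 28}; there are 16 of them.

16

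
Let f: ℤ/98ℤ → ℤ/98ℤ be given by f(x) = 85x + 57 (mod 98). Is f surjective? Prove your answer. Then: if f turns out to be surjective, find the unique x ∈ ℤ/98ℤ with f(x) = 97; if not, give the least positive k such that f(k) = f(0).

12

Since gcd(85, 98) = 1, 85 is invertible modulo 98. Euclid's algorithm: 98 = 1·85 + 13, 85 = 6·13 + 7, 13 = 1·7 + 6, 7 = 1·6 + 1; back-substituting gives 1 = 15·85 − 13·98, so 85⁻¹ ≡ 15 (mod 98).
For any y ∈ ℤ/98ℤ, x = 15(y − 57) mod 98 satisfies f(x) = 85·15(y − 57) + 57 ≡ y (since 85·15 ≡ 1 mod 98). So every y has a preimage.
Therefore f is surjective.
Since f is surjective, we find f⁻¹(97): we need 85x ≡ 97 − 57 ≡ 40 (mod 98). Using 85⁻¹ = 15: x ≡ 15·40 = 600 = 6·98 + 12, so x = 12.
Check: f(12) = 85·12 + 57 = 1077 = 10·98 + 97 ≡ 97 (mod 98).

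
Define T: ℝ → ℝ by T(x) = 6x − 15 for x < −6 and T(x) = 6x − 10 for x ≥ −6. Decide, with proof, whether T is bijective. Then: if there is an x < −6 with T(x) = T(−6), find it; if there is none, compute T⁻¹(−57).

Both pieces are strictly increasing (slopes 6 and 6), so each is injective on its own interval.
The left piece maps (−∞, −6) onto (−∞, −51); the right piece maps [−6, ∞) onto [−46, ∞).
The images leave a gap (−51 has no preimage), so T is not surjective, hence not bijective.
Because the two images are disjoint, no x < −6 has T(x) = T(−6), so we compute T⁻¹(−57): −57 lies in (−∞, −51), so solve 6x − 15 = −57: x = (−57 + 15)/6 = −7.

-7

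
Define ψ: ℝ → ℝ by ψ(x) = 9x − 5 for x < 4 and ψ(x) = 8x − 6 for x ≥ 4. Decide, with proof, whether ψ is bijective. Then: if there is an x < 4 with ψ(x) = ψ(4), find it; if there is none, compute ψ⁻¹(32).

31/9

Both pieces are strictly increasing (slopes 9 and 8), so each is injective on its own interval.
The left piece maps (−∞, 4) onto (−∞, 31); the right piece maps [4, ∞) onto [26, ∞).
These images overlap. In particular ψ(4) = 26 (right piece), and solving 9x − 5 = 26 on the left piece gives x = 31/9 < 4.
So ψ(31/9) = ψ(4) with 31/9 ≠ 4, and ψ is not injective, hence not bijective. This x = 31/9 is the requested value below 4.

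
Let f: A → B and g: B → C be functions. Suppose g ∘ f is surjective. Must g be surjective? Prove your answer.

surjective

Let c ∈ C. Since g ∘ f is surjective, some a ∈ A has g(f(a)) = c. Then b = f(a) ∈ B satisfies g(b) = c. So g is surjective.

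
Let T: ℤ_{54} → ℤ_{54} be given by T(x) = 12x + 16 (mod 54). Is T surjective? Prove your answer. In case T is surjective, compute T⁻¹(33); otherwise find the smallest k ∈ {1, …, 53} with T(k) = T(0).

Since gcd(12, 54) = 6, we have 12x ≡ 0 (mod 6) for all x, so T(x) ≡ 4 (mod 6).
But 0 ≢ 4 (mod 6), so 0 ∈ ℤ_{54} has no preimage. So T is not surjective.
Since T is not surjective, we find the least positive k with T(k) = T(0): this means 12k ≡ 0 (mod 54), i.e. 54 ∣ 12k. Since gcd(12, 54) = 6, dividing through by 6 this holds exactly when 9 ∣ 2k, and as gcd(2, 9) = 1, exactly when 9 ∣ k.
The smallest positive such k is 9.

9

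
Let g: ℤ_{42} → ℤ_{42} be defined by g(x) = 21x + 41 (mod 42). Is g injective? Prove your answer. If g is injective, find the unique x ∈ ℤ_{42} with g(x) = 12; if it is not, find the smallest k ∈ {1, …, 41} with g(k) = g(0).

We have gcd(21, 42) = 21 > 1. Taking a = 0 and b = 2: g(0) = 41 and g(2) = 21·2 + 41 = 83 ≡ 41 (mod 42).
So g(0) = g(2) while 0 ≠ 2, therefore g is not injective.
Since g is not injective, we find the least positive k with g(k) = g(0): this means 21k ≡ 0 (mod 42), i.e. 42 ∣ 21k. Since gcd(21, 42) = 21, dividing through by 21 this holds exactly when 2 ∣ k.
The smallest positive such k is 2.

2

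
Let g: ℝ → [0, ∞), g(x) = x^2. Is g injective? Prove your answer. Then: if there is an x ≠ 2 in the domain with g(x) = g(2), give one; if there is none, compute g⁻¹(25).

g(2) = 4 = (−2)^2 = g(−2) (since 2 is even), with 2 ≠ −2. So g is not injective.
For the follow-up, such an x exists: taking x = −2 ∈ ℝ gives g(−2) = 4 = g(2) with −2 ≠ 2.

-2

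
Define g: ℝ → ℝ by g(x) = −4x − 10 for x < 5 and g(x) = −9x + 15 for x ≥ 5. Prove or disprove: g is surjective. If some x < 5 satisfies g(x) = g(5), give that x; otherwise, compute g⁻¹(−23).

Both pieces are strictly decreasing (slopes −4 and −9), so each is injective on its own interval.
The left piece maps (−∞, 5) onto (−30, ∞); the right piece maps [5, ∞) onto (−∞, −30].
These images together cover ℝ, so g is surjective.
Because the two images are disjoint, no x < 5 has g(x) = g(5), so we compute g⁻¹(−23): −23 lies in (−30, ∞), so solve −4x − 10 = −23: x = (−23 + 10)/(−4) = 13/4.

13/4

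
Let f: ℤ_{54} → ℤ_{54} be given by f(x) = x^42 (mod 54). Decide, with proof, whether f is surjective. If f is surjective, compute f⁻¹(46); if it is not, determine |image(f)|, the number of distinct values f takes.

f(0) = 0^42 = 0.
f(6): Repeated squaring mod 54: 6^1 ≡ 6, 6^2 ≡ 6² = 36, 6^4 ≡ 36² = 1296 ≡ 0, 6^8 ≡ 0² = 0, 6^16 ≡ 0² = 0, 6^32 ≡ 0² = 0. Since 42 = 32 + 8 + 2, 6^42 ≡ 0·0·36: 0·0 = 0, then 0·36 = 0. So 6^42 ≡ 0 (mod 54).
So f(0) = f(6) = 0 while 0 ≠ 6, therefore f is not injective.
A non-injective map from the 54-element set ℤ_{54} to itself takes at most 53 distinct values, so it cannot be surjective. So f is not surjective.
Since f is not surjective, we determine |image(f)|. Computing x^42 mod 54 for each x (by repeated squaring, reducing mod 54 at every step), the values f(0), f(1), …, f(53) are: 0, 1, 10, 27, 46, 19, 0, 37, 28, 27, 28, 37, 0, 19, 46, 27, 10, 1, 0, 1, 10, 27, 46, 19, 0, 37, 28, 27, 28, 37, 0, 19, 46, 27, 10, 1, 0, 1, 10, 27, 46, 19, 0, 37, 28, 27, 28, 37, 0, 19, 46, 27, 10, 1.
The distinct values are {0, 1, 10, 19, 27, 28, 37, 46}; there are 8 of them.

8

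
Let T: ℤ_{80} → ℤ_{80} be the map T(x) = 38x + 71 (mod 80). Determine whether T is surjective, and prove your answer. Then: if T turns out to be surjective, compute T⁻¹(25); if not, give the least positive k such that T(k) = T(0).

Recall that surjectivity means every element of the codomain has a preimage under T.
Since gcd(38, 80) = 2, we have 38x ≡ 0 (mod 2) for all x, so T(x) ≡ 1 (mod 2).
But 0 ≢ 1 (mod 2), so 0 ∈ ℤ_{80} has no preimage. Hence T is not surjective.
Since T is not surjective, we find the least positive k with T(k) = T(0): this means 38k ≡ 0 (mod 80), i.e. 80 ∣ 38k. Since gcd(38, 80) = 2, dividing through by 2 this holds exactly when 40 ∣ 19k, and as gcd(19, 40) = 1, exactly when 40 ∣ k.
The smallest positive such k is 40.

40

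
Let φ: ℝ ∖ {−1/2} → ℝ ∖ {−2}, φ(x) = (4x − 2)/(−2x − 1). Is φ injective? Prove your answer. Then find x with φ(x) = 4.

-1/6

Suppose φ(a) = φ(b). Cross-multiplying: (4a − 2)(−2b − 1) = (4b − 2)(−2a − 1).
Expanding both sides and cancelling the symmetric terms leaves −8·(a − b) = 0. Since −8 ≠ 0, a = b. Therefore φ is injective.
Solving φ(x) = 4: cross-multiplying gives 4x − 2 = 4(−2x − 1), which rearranges to 12x = −2, so x = −1/6.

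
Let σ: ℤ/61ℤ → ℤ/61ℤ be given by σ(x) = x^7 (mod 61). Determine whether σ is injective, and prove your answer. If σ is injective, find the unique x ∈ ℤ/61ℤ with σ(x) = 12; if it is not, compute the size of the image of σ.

25

Since 61 is prime, the nonzero elements of ℤ/61ℤ form a cyclic group of order 60.
As gcd(7, 60) = 1, raising to the 7th power is a bijection on this group: if a^7 ≡ b^7 then (ab^{−1})^7 = 1, and the only element of order dividing gcd(7, 60) = 1 is 1, so a = b.
With σ(0) = 0 this makes σ injective on all of ℤ/61ℤ, hence bijective (finite equal-size domain and codomain). In particular σ is injective.
Since σ is injective, we find the preimage of 12. The inverse of x ↦ x^7 on (ℤ/61ℤ)^× is x ↦ x^43, because 7·43 = 301 = 5·60 + 1 ≡ 1 (mod 60) and x^{60} = 1 for x ≠ 0 (Fermat). So σ⁻¹(12) = 12^43 mod 61.
Repeated squaring mod 61: 12^1 ≡ 12, 12^2 ≡ 12² = 144 ≡ 22, 12^4 ≡ 22² = 484 ≡ 57, 12^8 ≡ 57² = 3249 ≡ 16, 12^16 ≡ 16² = 256 ≡ 12, 12^32 ≡ 12² = 144 ≡ 22. Since 43 = 32 + 8 + 2 + 1, 12^43 ≡ 22·16·22·12: 22·16 = 352 ≡ 47, then 47·22 = 1034 ≡ 58, then 58·12 = 696 ≡ 25. So 12^43 ≡ 25 (mod 61).
Hence σ⁻¹(12) = 25.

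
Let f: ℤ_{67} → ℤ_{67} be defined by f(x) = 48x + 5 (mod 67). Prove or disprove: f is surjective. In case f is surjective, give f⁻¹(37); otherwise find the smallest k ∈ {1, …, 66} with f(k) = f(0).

23

By definition, f is surjective if every y in the codomain equals f(x) for some x in the domain.
Since gcd(48, 67) = 1, 48 is invertible modulo 67. Euclid's algorithm: 67 = 1·48 + 19, 48 = 2·19 + 10, 19 = 1·10 + 9, 10 = 1·9 + 1; back-substituting gives 1 = 7·48 − 5·67, so 48⁻¹ ≡ 7 (mod 67).
For any y ∈ ℤ_{67}, x = 7(y − 5) mod 67 satisfies f(x) = 48·7(y − 5) + 5 ≡ y (since 48·7 ≡ 1 mod 67). So every y has a preimage.
Therefore f is surjective.
Since f is surjective, we compute f⁻¹(37): solve 48x + 5 ≡ 37 (mod 67), i.e. 48x ≡ 32 (mod 67).
Multiplying by 48⁻¹ = 7 gives x ≡ 7·32 = 224 = 3·67 + 23 ≡ 23 (mod 67).
Check: f(23) = 48·23 + 5 = 1109 = 16·67 + 37 ≡ 37 (mod 67).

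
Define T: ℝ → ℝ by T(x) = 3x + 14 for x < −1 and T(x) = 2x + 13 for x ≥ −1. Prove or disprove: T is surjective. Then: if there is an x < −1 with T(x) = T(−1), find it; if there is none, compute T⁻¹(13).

0

Both pieces are strictly increasing (slopes 3 and 2), so each is injective on its own interval.
The left piece maps (−∞, −1) onto (−∞, 11); the right piece maps [−1, ∞) onto [11, ∞).
These images together cover ℝ, so T is surjective.
Because the two images are disjoint, no x < −1 has T(x) = T(−1), so we compute T⁻¹(13): 13 lies in [11, ∞), so solve 2x + 13 = 13: x = (13 − 13)/2 = 0.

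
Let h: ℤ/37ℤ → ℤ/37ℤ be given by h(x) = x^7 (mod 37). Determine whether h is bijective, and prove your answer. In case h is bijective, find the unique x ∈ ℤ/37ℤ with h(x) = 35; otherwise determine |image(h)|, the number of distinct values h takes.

Since 37 is prime, the nonzero elements of ℤ/37ℤ form a cyclic group of order 36.
As gcd(7, 36) = 1, raising to the 7th power is a bijection on this group: if a^7 ≡ b^7 then (ab^{−1})^7 = 1, and the only element of order dividing gcd(7, 36) = 1 is 1, so a = b.
With h(0) = 0 this makes h injective on all of ℤ/37ℤ, hence bijective (finite equal-size domain and codomain). In particular h is bijective.
Since h is bijective, we find the preimage of 35. The inverse of x ↦ x^7 on (ℤ/37ℤ)^× is x ↦ x^31, because 7·31 = 217 = 6·36 + 1 ≡ 1 (mod 36) and x^{36} = 1 for x ≠ 0 (Fermat). So h⁻¹(35) = 35^31 mod 37.
Repeated squaring mod 37: 35^1 ≡ 35, 35^2 ≡ 35² = 1225 ≡ 4, 35^4 ≡ 4² = 16, 35^8 ≡ 16² = 256 ≡ 34, 35^16 ≡ 34² = 1156 ≡ 9. Since 31 = 16 + 8 + 4 + 2 + 1, 35^31 ≡ 9·34·16·4·35: 9·34 = 306 ≡ 10, then 10·16 = 160 ≡ 12, then 12·4 = 48 ≡ 11, then 11·35 = 385 ≡ 15. So 35^31 ≡ 15 (mod 37).
Hence h⁻¹(35) = 15.

15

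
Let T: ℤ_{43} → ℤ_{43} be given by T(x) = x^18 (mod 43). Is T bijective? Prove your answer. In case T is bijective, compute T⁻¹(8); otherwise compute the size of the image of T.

8

T(1) = 1^18 = 1.
T(6): Repeated squaring mod 43: 6^1 ≡ 6, 6^2 ≡ 6² = 36, 6^4 ≡ 36² = 1296 ≡ 6, 6^8 ≡ 6² = 36, 6^16 ≡ 36² = 1296 ≡ 6. Since 18 = 16 + 2, 6^18 ≡ 6·36: 6·36 = 216 ≡ 1. So 6^18 ≡ 1 (mod 43).
So T(1) = T(6) = 1 while 1 ≠ 6, so T is not injective, hence not bijective.
Since T is not bijective, we determine |image(T)|. Computing x^18 mod 43 for each x (by repeated squaring, reducing mod 43 at every step), the values T(0), T(1), …, T(42) are: 0, 1, 16, 35, 41, 11, 1, 1, 11, 21, 4, 21, 16, 11, 16, 41, 4, 4, 35, 41, 21, 35, 35, 21, 41, 35, 4, 4, 41, 16, 11, 16, 21, 4, 21, 11, 1, 1, 11, 41, 35, 16, 1.
The distinct values are {0, 1, 4, 11, 16, 21, 35, 41}; there are 8 of them.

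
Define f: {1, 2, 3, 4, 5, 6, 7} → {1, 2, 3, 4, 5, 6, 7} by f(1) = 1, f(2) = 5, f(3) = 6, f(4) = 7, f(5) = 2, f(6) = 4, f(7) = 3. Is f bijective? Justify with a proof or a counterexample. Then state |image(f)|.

7

The values 1, 5, 6, 7, 2, 4, 3 are a permutation of {1, 2, 3, 4, 5, 6, 7}: each element appears exactly once.
So f is injective and surjective, hence bijective.
The image of f is {1, 2, 3, 4, 5, 6, 7}, which has 7 elements.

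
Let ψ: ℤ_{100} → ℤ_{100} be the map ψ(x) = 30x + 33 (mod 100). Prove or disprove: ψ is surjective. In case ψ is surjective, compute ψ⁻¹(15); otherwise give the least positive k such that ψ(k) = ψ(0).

10

Since gcd(30, 100) = 10, we have 30x ≡ 0 (mod 10) for all x, so ψ(x) ≡ 3 (mod 10).
But 0 ≢ 3 (mod 10), so 0 ∈ ℤ_{100} has no preimage. Hence ψ is not surjective.
Since ψ is not surjective, we find the least positive k with ψ(k) = ψ(0): this means 30k ≡ 0 (mod 100), i.e. 100 ∣ 30k. Since gcd(30, 100) = 10, dividing through by 10 this holds exactly when 10 ∣ 3k, and as gcd(3, 10) = 1, exactly when 10 ∣ k.
The smallest positive such k is 10.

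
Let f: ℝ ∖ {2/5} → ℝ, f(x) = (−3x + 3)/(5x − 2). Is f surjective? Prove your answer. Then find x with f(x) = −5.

7/22

If f(x) = −3/5, cross-multiplying gives 5(−3x + 3) = −3(5x − 2), which simplifies to 15 = 6 — false.  So −3/5 has no preimage and f is not surjective.
Solving f(x) = −5: cross-multiplying gives −3x + 3 = −5(5x − 2), which rearranges to 22x = 7, so x = 7/22.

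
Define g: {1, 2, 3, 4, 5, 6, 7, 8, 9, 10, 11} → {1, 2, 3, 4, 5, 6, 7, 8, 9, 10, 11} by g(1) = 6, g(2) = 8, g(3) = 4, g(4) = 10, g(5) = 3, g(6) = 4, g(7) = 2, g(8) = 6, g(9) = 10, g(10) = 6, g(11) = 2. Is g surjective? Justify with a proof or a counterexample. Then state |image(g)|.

No element maps to 1, so g is not surjective.
The image of g is {2, 3, 4, 6, 8, 10}, which has 6 elements.

6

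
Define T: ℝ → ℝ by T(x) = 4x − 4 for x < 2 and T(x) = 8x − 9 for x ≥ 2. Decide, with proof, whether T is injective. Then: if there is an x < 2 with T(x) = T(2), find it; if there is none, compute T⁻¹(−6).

-1/2

Both pieces are strictly increasing (slopes 4 and 8), so each is injective on its own interval.
The left piece maps (−∞, 2) onto (−∞, 4); the right piece maps [2, ∞) onto [7, ∞).
These images are disjoint, so no value is attained by both pieces. Hence T is injective.
Because the two images are disjoint, no x < 2 has T(x) = T(2), so we compute T⁻¹(−6): −6 lies in (−∞, 4), so solve 4x − 4 = −6: x = (−6 + 4)/4 = −1/2.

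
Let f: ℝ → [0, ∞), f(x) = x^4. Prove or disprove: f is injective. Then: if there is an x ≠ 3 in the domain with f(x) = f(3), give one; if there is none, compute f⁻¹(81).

-3

f(3) = 81 = (−3)^4 = f(−3) (since 4 is even), with 3 ≠ −3. So f is not injective.
For the follow-up, such an x exists: taking x = −3 ∈ ℝ gives f(−3) = 81 = f(3) with −3 ≠ 3.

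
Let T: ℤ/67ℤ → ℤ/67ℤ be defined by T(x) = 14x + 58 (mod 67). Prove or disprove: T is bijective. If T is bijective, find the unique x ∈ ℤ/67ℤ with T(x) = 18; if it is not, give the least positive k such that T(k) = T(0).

Recall: T is injective when T(a) = T(b) forces a = b.
If T(a) = T(b), then 14a ≡ 14b (mod 67). Because gcd(14, 67) = 1, we may cancel 14 to get a ≡ b (mod 67).
We now compute 14⁻¹ mod 67 explicitly. Euclid's algorithm: 67 = 4·14 + 11, 14 = 1·11 + 3, 11 = 3·3 + 2, 3 = 1·2 + 1; back-substituting gives 1 = 24·14 − 5·67, so 14⁻¹ ≡ 24 (mod 67).
Then y ↦ 24(y − 58) is a two-sided inverse to T, so every y ∈ ℤ/67ℤ has a preimage.
Thus T is bijective.
Since T is bijective, we find T⁻¹(18): we need 14x ≡ 18 − 58 ≡ 27 (mod 67). Using 14⁻¹ = 24: x ≡ 24·27 = 648 = 9·67 + 45, so x = 45.
Check: T(45) = 14·45 + 58 = 688 = 10·67 + 18 ≡ 18 (mod 67).

45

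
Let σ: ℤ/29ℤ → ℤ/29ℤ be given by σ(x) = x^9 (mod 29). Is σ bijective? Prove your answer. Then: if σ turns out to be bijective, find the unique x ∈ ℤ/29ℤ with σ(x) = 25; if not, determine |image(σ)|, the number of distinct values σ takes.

24

Since 29 is prime, the nonzero elements of ℤ/29ℤ form a cyclic group of order 28.
As gcd(9, 28) = 1, raising to the 9th power is a bijection on this group: if s^9 ≡ t^9 then (st^{−1})^9 = 1, and the only element of order dividing gcd(9, 28) = 1 is 1, so s = t.
With σ(0) = 0 this makes σ injective on all of ℤ/29ℤ, hence bijective (finite equal-size domain and codomain). In particular σ is bijective.
Since σ is bijective, we find the preimage of 25. The inverse of x ↦ x^9 on (ℤ/29ℤ)^× is x ↦ x^25, because 9·25 = 225 = 8·28 + 1 ≡ 1 (mod 28) and x^{28} = 1 for x ≠ 0 (Fermat). So σ⁻¹(25) = 25^25 mod 29.
Repeated squaring mod 29: 25^1 ≡ 25, 25^2 ≡ 25² = 625 ≡ 16, 25^4 ≡ 16² = 256 ≡ 24, 25^8 ≡ 24² = 576 ≡ 25, 25^16 ≡ 25² = 625 ≡ 16. Since 25 = 16 + 8 + 1, 25^25 ≡ 16·25·25: 16·25 = 400 ≡ 23, then 23·25 = 575 ≡ 24. So 25^25 ≡ 24 (mod 29).
Hence σ⁻¹(25) = 24.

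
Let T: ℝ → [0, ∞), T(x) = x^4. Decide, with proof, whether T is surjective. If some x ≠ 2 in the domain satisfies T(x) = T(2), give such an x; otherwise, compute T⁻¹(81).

For any y ∈ [0, ∞), x = y^{1/4} ∈ ℝ satisfies x^4 = y, so T is surjective.
For the follow-up, such an x exists: taking x = −2 ∈ ℝ gives T(−2) = 16 = T(2) with −2 ≠ 2.

-2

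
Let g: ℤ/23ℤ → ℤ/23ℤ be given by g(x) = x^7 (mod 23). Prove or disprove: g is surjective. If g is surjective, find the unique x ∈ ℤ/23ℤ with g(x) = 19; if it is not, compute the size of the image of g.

14

Since 23 is prime, the nonzero elements of ℤ/23ℤ form a cyclic group of order 22.
As gcd(7, 22) = 1, raising to the 7th power is a bijection on this group: if s^7 ≡ t^7 then (st^{−1})^7 = 1, and the only element of order dividing gcd(7, 22) = 1 is 1, so s = t.
With g(0) = 0 this makes g injective on all of ℤ/23ℤ, hence bijective (finite equal-size domain and codomain). In particular g is surjective.
Since g is surjective, we find the preimage of 19. The inverse of x ↦ x^7 on (ℤ/23ℤ)^× is x ↦ x^19, because 7·19 = 133 = 6·22 + 1 ≡ 1 (mod 22) and x^{22} = 1 for x ≠ 0 (Fermat). So g⁻¹(19) = 19^19 mod 23.
Repeated squaring mod 23: 19^1 ≡ 19, 19^2 ≡ 19² = 361 ≡ 16, 19^4 ≡ 16² = 256 ≡ 3, 19^8 ≡ 3² = 9, 19^16 ≡ 9² = 81 ≡ 12. Since 19 = 16 + 2 + 1, 19^19 ≡ 12·16·19: 12·16 = 192 ≡ 8, then 8·19 = 152 ≡ 14. So 19^19 ≡ 14 (mod 23).
Hence g⁻¹(19) = 14.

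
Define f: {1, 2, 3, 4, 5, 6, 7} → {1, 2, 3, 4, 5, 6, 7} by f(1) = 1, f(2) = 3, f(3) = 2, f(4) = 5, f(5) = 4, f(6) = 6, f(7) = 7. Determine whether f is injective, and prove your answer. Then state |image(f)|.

The values f(1), …, f(7) are 1, 3, 2, 5, 4, 6, 7 — all distinct.
So f(s) = f(t) only when s = t, and f is injective.
The image of f is {1, 2, 3, 4, 5, 6, 7}, which has 7 elements.

7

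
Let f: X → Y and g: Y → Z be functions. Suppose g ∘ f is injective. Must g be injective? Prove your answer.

not injective

No. Take X = {1, 2, 3}, Y = {1, 2, 3, 4}, Z = {1, 2, 3, 4}, f(a) = a for each a ∈ X, and g(b) = 3 if b ∈ {3, 4} else g(b) = b.
Then g ∘ f = f is injective (X ⊂ Y and f is the inclusion), but g(3) = g(4) = 3 with 3 ≠ 4, so g is not injective.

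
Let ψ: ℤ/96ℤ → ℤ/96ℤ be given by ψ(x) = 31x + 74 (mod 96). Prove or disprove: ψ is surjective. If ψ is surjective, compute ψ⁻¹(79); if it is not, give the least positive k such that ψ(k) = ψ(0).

59

Since gcd(31, 96) = 1, 31 is invertible modulo 96. Euclid's algorithm: 96 = 3·31 + 3, 31 = 10·3 + 1; back-substituting gives 1 = 31·31 − 10·96, so 31⁻¹ ≡ 31 (mod 96).
Then y ↦ 31(y − 74) is a two-sided inverse to ψ, so every y ∈ ℤ/96ℤ has a preimage.
Therefore ψ is surjective.
Since ψ is surjective, we find ψ⁻¹(79): we need 31x ≡ 79 − 74 ≡ 5 (mod 96). Using 31⁻¹ = 31: x ≡ 31·5 = 155 = 1·96 + 59, so x = 59.
Check: ψ(59) = 31·59 + 74 = 1903 = 19·96 + 79 ≡ 79 (mod 96).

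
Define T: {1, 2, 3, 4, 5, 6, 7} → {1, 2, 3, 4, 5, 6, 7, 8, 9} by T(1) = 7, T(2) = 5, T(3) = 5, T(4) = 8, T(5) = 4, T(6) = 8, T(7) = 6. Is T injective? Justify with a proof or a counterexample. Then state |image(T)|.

5

T(2) = 5 = T(3) with 2 ≠ 3, so T is not injective.
The image of T is {4, 5, 6, 7, 8}, which has 5 elements.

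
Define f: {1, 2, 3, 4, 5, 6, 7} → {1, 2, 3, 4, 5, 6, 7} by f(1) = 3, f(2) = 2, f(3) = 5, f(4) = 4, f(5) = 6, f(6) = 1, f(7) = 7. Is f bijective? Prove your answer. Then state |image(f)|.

The values 3, 2, 5, 4, 6, 1, 7 are a permutation of {1, 2, 3, 4, 5, 6, 7}: each element appears exactly once.
So f is injective and surjective, hence bijective.
The image of f is {1, 2, 3, 4, 5, 6, 7}, which has 7 elements.

7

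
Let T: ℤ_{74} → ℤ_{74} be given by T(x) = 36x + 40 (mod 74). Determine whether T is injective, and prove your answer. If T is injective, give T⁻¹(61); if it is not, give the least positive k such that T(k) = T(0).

We have gcd(36, 74) = 2 > 1. Taking u = 0 and v = 37: T(0) = 40 and T(37) = 36·37 + 40 = 1372 ≡ 40 (mod 74).
So T(0) = T(37) while 0 ≠ 37, so T is not injective.
Since T is not injective, we find the least positive k with T(k) = T(0): this means 36k ≡ 0 (mod 74), i.e. 74 ∣ 36k. Since gcd(36, 74) = 2, dividing through by 2 this holds exactly when 37 ∣ 18k, and as gcd(18, 37) = 1, exactly when 37 ∣ k.
The smallest positive such k is 37.

37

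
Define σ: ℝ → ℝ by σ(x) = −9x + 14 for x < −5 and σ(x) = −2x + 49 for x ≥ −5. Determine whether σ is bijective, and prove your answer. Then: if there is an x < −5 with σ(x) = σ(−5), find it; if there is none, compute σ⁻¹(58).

-9/2

Both pieces are strictly decreasing (slopes −9 and −2), so each is injective on its own interval.
The left piece maps (−∞, −5) onto (59, ∞); the right piece maps [−5, ∞) onto (−∞, 59].
Since 59 = 59, the images partition ℝ: σ is injective and surjective, hence bijective.
Because the two images are disjoint, no x < −5 has σ(x) = σ(−5), so we compute σ⁻¹(58): 58 lies in (−∞, 59], so solve −2x + 49 = 58: x = (58 − 49)/(−2) = −9/2.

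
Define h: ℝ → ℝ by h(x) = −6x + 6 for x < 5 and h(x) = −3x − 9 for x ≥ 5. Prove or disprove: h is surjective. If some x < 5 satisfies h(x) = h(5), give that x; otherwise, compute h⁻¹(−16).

11/3

Both pieces are strictly decreasing (slopes −6 and −3), so each is injective on its own interval.
The left piece maps (−∞, 5) onto (−24, ∞); the right piece maps [5, ∞) onto (−∞, −24].
These images together cover ℝ, so h is surjective.
Because the two images are disjoint, no x < 5 has h(x) = h(5), so we compute h⁻¹(−16): −16 lies in (−24, ∞), so solve −6x + 6 = −16: x = (−16 − 6)/(−6) = 11/3.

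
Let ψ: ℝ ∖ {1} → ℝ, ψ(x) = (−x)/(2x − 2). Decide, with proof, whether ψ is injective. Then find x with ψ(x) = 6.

Suppose ψ(a) = ψ(b). Cross-multiplying: (−a)(2b − 2) = (−b)(2a − 2).
Expanding both sides and cancelling the symmetric terms leaves 2·(a − b) = 0. Since 2 ≠ 0, a = b. Therefore ψ is injective.
Solving ψ(x) = 6: cross-multiplying gives −x = 6(2x − 2), which rearranges to −13x = −12, so x = 12/13.

12/13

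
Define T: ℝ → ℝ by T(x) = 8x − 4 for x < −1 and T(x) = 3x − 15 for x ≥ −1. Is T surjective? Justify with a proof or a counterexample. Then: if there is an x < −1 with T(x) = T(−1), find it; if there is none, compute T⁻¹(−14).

Both pieces are strictly increasing (slopes 8 and 3), so each is injective on its own interval.
The left piece maps (−∞, −1) onto (−∞, −12); the right piece maps [−1, ∞) onto [−18, ∞).
The union (−∞, −12) ∪ [−18, ∞) covers ℝ, so T is surjective.
For the follow-up: the images overlap, so an x < −1 with T(x) = T(−1) exists. T(−1) = −18; solving 8x − 4 = −18 for x < −1 gives x = (−18 + 4)/8 = −7/4.

-7/4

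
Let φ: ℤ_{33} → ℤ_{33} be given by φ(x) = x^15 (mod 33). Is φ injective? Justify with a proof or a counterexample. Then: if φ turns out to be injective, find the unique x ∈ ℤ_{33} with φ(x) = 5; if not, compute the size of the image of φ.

9

φ(1) = 1^15 = 1.
φ(4): Repeated squaring mod 33: 4^1 ≡ 4, 4^2 ≡ 4² = 16, 4^4 ≡ 16² = 256 ≡ 25, 4^8 ≡ 25² = 625 ≡ 31. Since 15 = 8 + 4 + 2 + 1, 4^15 ≡ 31·25·16·4: 31·25 = 775 ≡ 16, then 16·16 = 256 ≡ 25, then 25·4 = 100 ≡ 1. So 4^15 ≡ 1 (mod 33).
So φ(1) = φ(4) = 1 while 1 ≠ 4, therefore φ is not injective.
Since φ is not injective, we determine |image(φ)|. Computing x^15 mod 33 for each x (by repeated squaring, reducing mod 33 at every step), the values φ(0), φ(1), …, φ(32) are: 0, 1, 32, 12, 1, 23, 21, 10, 32, 12, 10, 11, 12, 10, 23, 12, 1, 32, 21, 10, 23, 21, 22, 23, 21, 1, 23, 12, 10, 32, 21, 1, 32.
The distinct values are {0, 1, 10, 11, 12, 21, 22, 23, 32}; there are 9 of them.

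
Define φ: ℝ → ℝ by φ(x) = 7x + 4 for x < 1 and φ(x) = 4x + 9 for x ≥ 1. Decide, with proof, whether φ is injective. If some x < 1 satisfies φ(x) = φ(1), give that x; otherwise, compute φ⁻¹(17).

2

Both pieces are strictly increasing (slopes 7 and 4), so each is injective on its own interval.
The left piece maps (−∞, 1) onto (−∞, 11); the right piece maps [1, ∞) onto [13, ∞).
These images are disjoint, so no value is attained by both pieces. Therefore φ is injective.
Because the two images are disjoint, no x < 1 has φ(x) = φ(1), so we compute φ⁻¹(17): 17 lies in [13, ∞), so solve 4x + 9 = 17: x = (17 − 9)/4 = 2.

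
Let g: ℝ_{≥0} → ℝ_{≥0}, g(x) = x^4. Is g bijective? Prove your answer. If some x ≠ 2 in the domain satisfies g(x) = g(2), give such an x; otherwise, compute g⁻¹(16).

2

On ℝ_{≥0}, x ↦ x^4 is strictly increasing (injective) and for any y ∈ ℝ_{≥0} the 4th root y^{1/4} lies in ℝ_{≥0} (surjective). So g is bijective.
Since x ↦ x^4 is strictly increasing on ℝ_{≥0}, it is injective there, so no x ≠ 2 in the domain has g(x) = g(2). We therefore compute g⁻¹(16) = 16^{1/4} = 2 (indeed 2^4 = 16).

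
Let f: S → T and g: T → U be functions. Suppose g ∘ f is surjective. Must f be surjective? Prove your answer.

No. Take S = {0, 1, 2}, T = {0, 1, 2, 3, 4}, U = {0}, f(a) = 0 for every a ∈ S, and g(b) = 0 for every b ∈ T.
Then g ∘ f is surjective onto {0}, but 4 ∈ T has no preimage under f, so f is not surjective.

not surjective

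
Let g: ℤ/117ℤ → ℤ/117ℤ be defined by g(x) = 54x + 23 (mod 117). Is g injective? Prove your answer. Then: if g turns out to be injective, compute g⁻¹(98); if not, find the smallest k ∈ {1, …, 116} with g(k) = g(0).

13

We have gcd(54, 117) = 9 > 1. Taking s = 0 and t = 13: g(0) = 23 and g(13) = 54·13 + 23 = 725 ≡ 23 (mod 117).
So g(0) = g(13) while 0 ≠ 13, thus g is not injective.
Since g is not injective, we find the least positive k with g(k) = g(0): this means 54k ≡ 0 (mod 117), i.e. 117 ∣ 54k. Since gcd(54, 117) = 9, dividing through by 9 this holds exactly when 13 ∣ 6k, and as gcd(6, 13) = 1, exactly when 13 ∣ k.
The smallest positive such k is 13.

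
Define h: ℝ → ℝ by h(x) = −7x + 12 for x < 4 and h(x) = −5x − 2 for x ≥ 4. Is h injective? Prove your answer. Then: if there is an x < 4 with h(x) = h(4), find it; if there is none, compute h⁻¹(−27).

5

Both pieces are strictly decreasing (slopes −7 and −5), so each is injective on its own interval.
The left piece maps (−∞, 4) onto (−16, ∞); the right piece maps [4, ∞) onto (−∞, −22].
These images are disjoint, so no value is attained by both pieces. So h is injective.
Because the two images are disjoint, no x < 4 has h(x) = h(4), so we compute h⁻¹(−27): −27 lies in (−∞, −22], so solve −5x − 2 = −27: x = (−27 + 2)/(−5) = 5.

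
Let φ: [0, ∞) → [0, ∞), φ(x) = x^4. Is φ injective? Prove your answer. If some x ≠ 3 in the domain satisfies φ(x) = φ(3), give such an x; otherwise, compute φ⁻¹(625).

On [0, ∞), x ↦ x^4 is strictly increasing, so φ(u) = φ(v) forces u = v. Therefore φ is injective.
Since x ↦ x^4 is strictly increasing on [0, ∞), it is injective there, so no x ≠ 3 in the domain has φ(x) = φ(3). We therefore compute φ⁻¹(625) = 625^{1/4} = 5 (indeed 5^4 = 625).

5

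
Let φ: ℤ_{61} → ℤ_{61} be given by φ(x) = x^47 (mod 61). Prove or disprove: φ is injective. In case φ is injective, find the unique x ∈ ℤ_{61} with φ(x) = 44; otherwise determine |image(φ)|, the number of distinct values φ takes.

59

Since 61 is prime, the nonzero elements of ℤ_{61} form a cyclic group of order 60.
As gcd(47, 60) = 1, raising to the 47th power is a bijection on this group: if u^47 ≡ v^47 then (uv^{−1})^47 = 1, and the only element of order dividing gcd(47, 60) = 1 is 1, so u = v.
With φ(0) = 0 this makes φ injective on all of ℤ_{61}, hence bijective (finite equal-size domain and codomain). In particular φ is injective.
Since φ is injective, we find the preimage of 44. The inverse of x ↦ x^47 on (ℤ_{61})^× is x ↦ x^23, because 47·23 = 1081 = 18·60 + 1 ≡ 1 (mod 60) and x^{60} = 1 for x ≠ 0 (Fermat). So φ⁻¹(44) = 44^23 mod 61.
Repeated squaring mod 61: 44^1 ≡ 44, 44^2 ≡ 44² = 1936 ≡ 45, 44^4 ≡ 45² = 2025 ≡ 12, 44^8 ≡ 12² = 144 ≡ 22, 44^16 ≡ 22² = 484 ≡ 57. Since 23 = 16 + 4 + 2 + 1, 44^23 ≡ 57·12·45·44: 57·12 = 684 ≡ 13, then 13·45 = 585 ≡ 36, then 36·44 = 1584 ≡ 59. So 44^23 ≡ 59 (mod 61).
Hence φ⁻¹(44) = 59.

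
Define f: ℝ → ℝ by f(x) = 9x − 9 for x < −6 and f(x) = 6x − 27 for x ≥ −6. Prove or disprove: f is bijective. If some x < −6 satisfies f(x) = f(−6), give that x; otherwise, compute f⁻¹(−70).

-61/9

Both pieces are strictly increasing (slopes 9 and 6), so each is injective on its own interval.
The left piece maps (−∞, −6) onto (−∞, −63); the right piece maps [−6, ∞) onto [−63, ∞).
Since −63 = −63, the images partition ℝ: f is injective and surjective, hence bijective.
Because the two images are disjoint, no x < −6 has f(x) = f(−6), so we compute f⁻¹(−70): −70 lies in (−∞, −63), so solve 9x − 9 = −70: x = (−70 + 9)/9 = −61/9.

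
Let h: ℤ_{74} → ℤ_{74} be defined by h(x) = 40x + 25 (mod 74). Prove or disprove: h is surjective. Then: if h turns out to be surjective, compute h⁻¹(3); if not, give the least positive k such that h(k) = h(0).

Since gcd(40, 74) = 2, we have 40x ≡ 0 (mod 2) for all x, so h(x) ≡ 1 (mod 2).
But 0 ≢ 1 (mod 2), so 0 ∈ ℤ_{74} has no preimage. Thus h is not surjective.
Since h is not surjective, we find the least positive k with h(k) = h(0): this means 40k ≡ 0 (mod 74), i.e. 74 ∣ 40k. Since gcd(40, 74) = 2, dividing through by 2 this holds exactly when 37 ∣ 20k, and as gcd(20, 37) = 1, exactly when 37 ∣ k.
The smallest positive such k is 37.

37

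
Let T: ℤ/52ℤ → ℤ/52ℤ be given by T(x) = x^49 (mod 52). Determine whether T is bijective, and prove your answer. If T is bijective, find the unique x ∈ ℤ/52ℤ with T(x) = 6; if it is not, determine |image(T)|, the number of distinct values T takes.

39

T(0) = 0^49 = 0.
T(26): Repeated squaring mod 52: 26^1 ≡ 26, 26^2 ≡ 26² = 676 ≡ 0, 26^4 ≡ 0² = 0, 26^8 ≡ 0² = 0, 26^16 ≡ 0² = 0, 26^32 ≡ 0² = 0. Since 49 = 32 + 16 + 1, 26^49 ≡ 0·0·26: 0·0 = 0, then 0·26 = 0. So 26^49 ≡ 0 (mod 52).
So T(0) = T(26) = 0 while 0 ≠ 26, therefore T is not injective, hence not bijective.
Since T is not bijective, we determine |image(T)|. Computing x^49 mod 52 for each x (by repeated squaring, reducing mod 52 at every step), the values T(0), T(1), …, T(51) are: 0, 1, 28, 3, 4, 5, 32, 7, 8, 9, 36, 11, 12, 13, 40, 15, 16, 17, 44, 19, 20, 21, 48, 23, 24, 25, 0, 27, 28, 29, 4, 31, 32, 33, 8, 35, 36, 37, 12, 39, 40, 41, 16, 43, 44, 45, 20, 47, 48, 49, 24, 51.
The distinct values are {0, 1, 3, 4, 5, 7, 8, 9, 11, 12, 13, 15, 16, 17, 19, 20, 21, 23, 24, 25, 27, 28, 29, 31, 32, 33, 35, 36, 37, 39, 40, 41, 43, 44, 45, 47, 48, 49, 51}; there are 39 of them.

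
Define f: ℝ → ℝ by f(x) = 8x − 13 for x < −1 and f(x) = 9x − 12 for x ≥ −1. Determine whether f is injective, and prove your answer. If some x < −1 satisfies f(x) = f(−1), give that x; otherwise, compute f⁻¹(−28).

Both pieces are strictly increasing (slopes 8 and 9), so each is injective on its own interval.
The left piece maps (−∞, −1) onto (−∞, −21); the right piece maps [−1, ∞) onto [−21, ∞).
These images are disjoint, so no value is attained by both pieces. Thus f is injective.
Because the two images are disjoint, no x < −1 has f(x) = f(−1), so we compute f⁻¹(−28): −28 lies in (−∞, −21), so solve 8x − 13 = −28: x = (−28 + 13)/8 = −15/8.

-15/8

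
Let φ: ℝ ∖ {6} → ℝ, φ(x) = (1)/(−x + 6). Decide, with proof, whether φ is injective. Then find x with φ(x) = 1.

5

Suppose φ(u) = φ(v). Cross-multiplying: (1)(−v + 6) = (1)(−u + 6).
Expanding both sides and cancelling the symmetric terms leaves 1·(u − v) = 0. Since 1 ≠ 0, u = v. Therefore φ is injective.
Solving φ(x) = 1: cross-multiplying gives 1 = 1(−x + 6), which rearranges to 1x = 5, so x = 5.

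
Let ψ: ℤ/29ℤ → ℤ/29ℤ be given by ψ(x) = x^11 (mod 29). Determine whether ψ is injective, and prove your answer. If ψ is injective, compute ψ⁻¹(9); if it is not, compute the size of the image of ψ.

6

Since 29 is prime, the nonzero elements of ℤ/29ℤ form a cyclic group of order 28.
As gcd(11, 28) = 1, raising to the 11th power is a bijection on this group: if a^11 ≡ b^11 then (ab^{−1})^11 = 1, and the only element of order dividing gcd(11, 28) = 1 is 1, so a = b.
With ψ(0) = 0 this makes ψ injective on all of ℤ/29ℤ, hence bijective (finite equal-size domain and codomain). In particular ψ is injective.
Since ψ is injective, we find the preimage of 9. The inverse of x ↦ x^11 on (ℤ/29ℤ)^× is x ↦ x^23, because 11·23 = 253 = 9·28 + 1 ≡ 1 (mod 28) and x^{28} = 1 for x ≠ 0 (Fermat). So ψ⁻¹(9) = 9^23 mod 29.
Repeated squaring mod 29: 9^1 ≡ 9, 9^2 ≡ 9² = 81 ≡ 23, 9^4 ≡ 23² = 529 ≡ 7, 9^8 ≡ 7² = 49 ≡ 20, 9^16 ≡ 20² = 400 ≡ 23. Since 23 = 16 + 4 + 2 + 1, 9^23 ≡ 23·7·23·9: 23·7 = 161 ≡ 16, then 16·23 = 368 ≡ 20, then 20·9 = 180 ≡ 6. So 9^23 ≡ 6 (mod 29).
Hence ψ⁻¹(9) = 6.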